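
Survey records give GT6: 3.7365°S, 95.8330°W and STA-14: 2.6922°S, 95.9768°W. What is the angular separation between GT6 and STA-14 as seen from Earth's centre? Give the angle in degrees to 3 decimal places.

Δφ = 1.0443°,  Δλ = -0.1438°
a = sin²(Δφ/2) + cos φ₁ cos φ₂ sin²(Δλ/2) = 0.000085
c = 2·arcsin(√a) = 0.018398 rad = 1.0541°

1.054°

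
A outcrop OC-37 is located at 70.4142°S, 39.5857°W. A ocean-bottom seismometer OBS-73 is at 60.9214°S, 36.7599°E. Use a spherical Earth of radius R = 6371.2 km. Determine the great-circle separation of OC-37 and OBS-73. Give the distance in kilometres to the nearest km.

3389 km

Δφ = 9.4928°,  Δλ = 76.3456°
a = sin²(Δφ/2) + cos φ₁ cos φ₂ sin²(Δλ/2) = 0.069077
c = 2·arcsin(√a) = 0.531896 rad = 30.4754°
d = R·c = 6371.2 × 0.531896 = 3388.8 km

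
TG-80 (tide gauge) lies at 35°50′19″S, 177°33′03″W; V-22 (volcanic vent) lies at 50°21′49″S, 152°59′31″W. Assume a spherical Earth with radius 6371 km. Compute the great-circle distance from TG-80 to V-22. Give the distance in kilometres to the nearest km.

2545 km

TG-80: φ = -35.83861°, λ = -177.55083°
V-22: φ = -50.36361°, λ = -152.99194°
Δφ = -14.5250°,  Δλ = 24.5589°
a = sin²(Δφ/2) + cos φ₁ cos φ₂ sin²(Δλ/2) = 0.039372
c = 2·arcsin(√a) = 0.399501 rad = 22.8897°
d = R·c = 6371 × 0.399501 = 2545.2 km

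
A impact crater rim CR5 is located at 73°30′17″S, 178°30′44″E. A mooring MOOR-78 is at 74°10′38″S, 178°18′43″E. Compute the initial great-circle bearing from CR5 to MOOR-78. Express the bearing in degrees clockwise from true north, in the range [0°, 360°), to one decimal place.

CR5: φ = -73.50472°, λ = +178.51222°
MOOR-78: φ = -74.17722°, λ = +178.31194°
Δλ = -0.2003°
y = sin Δλ · cos φ₂ = -0.000953
x = cos φ₁ sin φ₂ − sin φ₁ cos φ₂ cos Δλ = -0.011739
θ = atan2(y, x) = -175.3582° → 184.6418° (mod 360°)

184.6°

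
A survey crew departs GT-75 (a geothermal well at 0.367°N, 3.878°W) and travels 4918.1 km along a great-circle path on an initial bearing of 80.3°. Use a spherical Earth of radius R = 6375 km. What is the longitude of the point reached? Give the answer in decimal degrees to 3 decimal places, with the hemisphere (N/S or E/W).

39.942°E

δ = d/R = 4918.1/6375 = 0.771467 rad
φ₂ = arcsin(sin φ₁ cos δ + cos φ₁ sin δ cos θ)
   = arcsin(0.00641·0.71689 + 0.99998·0.69719·0.16849) = 7.01090°
λ₂ = λ₁ + atan2(sin θ sin δ cos φ₁, cos δ − sin φ₁ sin φ₂) = 39.94217°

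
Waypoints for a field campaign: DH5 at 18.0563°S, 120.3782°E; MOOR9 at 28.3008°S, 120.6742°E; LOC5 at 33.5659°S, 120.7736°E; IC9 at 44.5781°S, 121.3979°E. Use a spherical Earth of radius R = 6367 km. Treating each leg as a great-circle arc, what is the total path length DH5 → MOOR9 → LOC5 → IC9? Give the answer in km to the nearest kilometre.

DH5→MOOR9: c = 0.178863 rad, d = 1138.82 km
MOOR9→LOC5: c = 0.091905 rad, d = 585.16 km
LOC5→IC9: c = 0.192384 rad, d = 1224.91 km
Total = 1138.82 + 585.16 + 1224.91 = 2948.89 km

2949 km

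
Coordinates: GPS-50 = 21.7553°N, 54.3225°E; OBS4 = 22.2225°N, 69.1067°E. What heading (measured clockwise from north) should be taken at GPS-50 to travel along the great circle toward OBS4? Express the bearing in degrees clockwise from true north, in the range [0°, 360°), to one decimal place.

85.3°

Δλ = 14.7842°
y = sin Δλ · cos φ₂ = 0.236225
x = cos φ₁ sin φ₂ − sin φ₁ cos φ₂ cos Δλ = 0.019513
θ = atan2(y, x) = 85.2778° → 85.2778° (mod 360°)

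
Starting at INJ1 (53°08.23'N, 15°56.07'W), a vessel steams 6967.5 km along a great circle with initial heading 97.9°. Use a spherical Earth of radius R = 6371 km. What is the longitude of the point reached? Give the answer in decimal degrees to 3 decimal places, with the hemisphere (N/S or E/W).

INJ1: φ = +53.13717°, λ = -15.93450°
δ = d/R = 6967.5/6371 = 1.093627 rad
φ₂ = arcsin(sin φ₁ cos δ + cos φ₁ sin δ cos θ)
   = arcsin(0.80007·0.45927 + 0.59990·0.88830·-0.13744) = 17.10981°
λ₂ = λ₁ + atan2(sin θ sin δ cos φ₁, cos δ − sin φ₁ sin φ₂) = 51.08123°

51.081°E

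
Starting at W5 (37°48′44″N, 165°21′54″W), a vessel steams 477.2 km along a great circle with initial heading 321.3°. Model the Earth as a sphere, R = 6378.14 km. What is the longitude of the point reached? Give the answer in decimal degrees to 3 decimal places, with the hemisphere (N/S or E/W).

W5: φ = +37.81222°, λ = -165.36500°
δ = d/R = 477.2/6378.14 = 0.074818 rad
φ₂ = arcsin(sin φ₁ cos δ + cos φ₁ sin δ cos θ)
   = arcsin(0.61308·0.99720 + 0.79002·0.07475·0.78043) = 41.10547°
λ₂ = λ₁ + atan2(sin θ sin δ cos φ₁, cos δ − sin φ₁ sin φ₂) = -168.92105°

168.921°W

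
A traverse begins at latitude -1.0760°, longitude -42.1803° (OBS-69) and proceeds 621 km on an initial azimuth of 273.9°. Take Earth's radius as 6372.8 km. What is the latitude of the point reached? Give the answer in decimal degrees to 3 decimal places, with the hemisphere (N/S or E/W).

0.692°S

δ = d/R = 621/6372.8 = 0.097445 rad
φ₂ = arcsin(sin φ₁ cos δ + cos φ₁ sin δ cos θ)
   = arcsin(-0.01878·0.99526 + 0.99982·0.09729·0.06802) = -0.69177°
λ₂ = λ₁ + atan2(sin θ sin δ cos φ₁, cos δ − sin φ₁ sin φ₂) = -47.75095°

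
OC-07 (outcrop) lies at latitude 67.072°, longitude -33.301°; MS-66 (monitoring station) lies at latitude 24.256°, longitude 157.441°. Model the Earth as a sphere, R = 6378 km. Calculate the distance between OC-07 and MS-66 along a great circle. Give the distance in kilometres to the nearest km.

9831 km

Δφ = -42.8160°,  Δλ = -169.2580°
a = sin²(Δφ/2) + cos φ₁ cos φ₂ sin²(Δλ/2) = 0.485300
c = 2·arcsin(√a) = 1.541392 rad = 88.3153°
d = R·c = 6378 × 1.541392 = 9831.0 km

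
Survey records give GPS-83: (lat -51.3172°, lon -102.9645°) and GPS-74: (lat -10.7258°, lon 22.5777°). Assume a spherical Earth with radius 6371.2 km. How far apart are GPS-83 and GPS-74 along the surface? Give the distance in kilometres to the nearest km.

Δφ = 40.5914°,  Δλ = 125.5422°
a = sin²(Δφ/2) + cos φ₁ cos φ₂ sin²(Δλ/2) = 0.605846
c = 2·arcsin(√a) = 1.784101 rad = 102.2215°
d = R·c = 6371.2 × 1.784101 = 11366.9 km

11367 km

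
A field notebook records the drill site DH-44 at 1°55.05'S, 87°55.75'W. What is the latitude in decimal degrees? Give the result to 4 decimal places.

1° + 55.05′/60 = 1 + 0.91750 = 1.9175°

1.9175°S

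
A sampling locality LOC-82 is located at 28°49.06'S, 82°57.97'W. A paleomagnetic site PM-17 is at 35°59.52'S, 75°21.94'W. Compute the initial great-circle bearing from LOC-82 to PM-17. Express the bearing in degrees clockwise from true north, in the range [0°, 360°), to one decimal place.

140.2°

LOC-82: φ = -28.81767°, λ = -82.96617°
PM-17: φ = -35.99200°, λ = -75.36567°
Δλ = 7.6005°
y = sin Δλ · cos φ₂ = 0.107016
x = cos φ₁ sin φ₂ − sin φ₁ cos φ₂ cos Δλ = -0.128315
θ = atan2(y, x) = 140.1717° → 140.1717° (mod 360°)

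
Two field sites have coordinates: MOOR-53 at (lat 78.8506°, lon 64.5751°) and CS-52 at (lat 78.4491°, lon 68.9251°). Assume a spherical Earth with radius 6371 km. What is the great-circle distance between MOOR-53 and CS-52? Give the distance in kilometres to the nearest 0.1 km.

Δφ = -0.4015°,  Δλ = 4.3500°
a = sin²(Δφ/2) + cos φ₁ cos φ₂ sin²(Δλ/2) = 0.000068
c = 2·arcsin(√a) = 0.016498 rad = 0.9453°
d = R·c = 6371 × 0.016498 = 105.1 km

105.1 km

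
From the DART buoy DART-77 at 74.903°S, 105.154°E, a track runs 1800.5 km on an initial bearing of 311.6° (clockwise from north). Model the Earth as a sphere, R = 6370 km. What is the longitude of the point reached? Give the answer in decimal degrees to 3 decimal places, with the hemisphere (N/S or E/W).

79.221°E

δ = d/R = 1800.5/6370 = 0.282653 rad
φ₂ = arcsin(sin φ₁ cos δ + cos φ₁ sin δ cos θ)
   = arcsin(-0.96549·0.96032 + 0.26045·0.27890·0.66393) = -61.51547°
λ₂ = λ₁ + atan2(sin θ sin δ cos φ₁, cos δ − sin φ₁ sin φ₂) = 79.22140°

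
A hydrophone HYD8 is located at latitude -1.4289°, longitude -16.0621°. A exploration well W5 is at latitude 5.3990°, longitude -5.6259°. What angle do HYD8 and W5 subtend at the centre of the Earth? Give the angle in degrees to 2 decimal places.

Δφ = 6.8279°,  Δλ = 10.4362°
a = sin²(Δφ/2) + cos φ₁ cos φ₂ sin²(Δλ/2) = 0.011778
c = 2·arcsin(√a) = 0.217484 rad = 12.4609°

12.46°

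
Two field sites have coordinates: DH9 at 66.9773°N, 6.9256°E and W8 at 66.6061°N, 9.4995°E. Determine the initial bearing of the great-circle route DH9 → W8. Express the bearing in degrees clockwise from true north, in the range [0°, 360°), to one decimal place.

Δλ = 2.5739°
y = sin Δλ · cos φ₂ = 0.017831
x = cos φ₁ sin φ₂ − sin φ₁ cos φ₂ cos Δλ = -0.006110
θ = atan2(y, x) = 108.9148° → 108.9148° (mod 360°)

108.9°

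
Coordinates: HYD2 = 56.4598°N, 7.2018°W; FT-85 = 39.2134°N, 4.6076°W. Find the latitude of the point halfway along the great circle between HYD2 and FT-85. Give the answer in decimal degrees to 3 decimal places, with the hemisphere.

Bx = cos φ₂ cos Δλ = 0.774003,  By = cos φ₂ sin Δλ = 0.035069
φₘ = atan2(sin φ₁ + sin φ₂, √((cos φ₁ + Bx)² + By²)) = 47.84370°
λₘ = λ₁ + atan2(By, cos φ₁ + Bx) = -5.68745°

47.844°N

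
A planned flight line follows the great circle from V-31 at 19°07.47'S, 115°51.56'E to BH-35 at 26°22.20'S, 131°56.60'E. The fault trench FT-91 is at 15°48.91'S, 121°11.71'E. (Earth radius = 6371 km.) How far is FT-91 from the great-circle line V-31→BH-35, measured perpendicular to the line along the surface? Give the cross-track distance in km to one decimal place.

V-31: φ = -19.12450°, λ = +115.85933°
BH-35: φ = -26.37000°, λ = +131.94333°
FT-91: φ = -15.81517°, λ = +121.19517°
δ₁₃ = central angle V-31→FT-91 = 0.105943 rad  (haversine)
θ₁₃ = bearing V-31→FT-91 = 57.792°,  θ₁₂ = bearing V-31→BH-35 = 119.004°
dₓₜ = R·arcsin(sin δ₁₃ · sin(θ₁₃ − θ₁₂)) = 6371·arcsin(0.10574·sin(-61.211°)) = -591.281 km
|dₓₜ| = 591.281 km

591.3 km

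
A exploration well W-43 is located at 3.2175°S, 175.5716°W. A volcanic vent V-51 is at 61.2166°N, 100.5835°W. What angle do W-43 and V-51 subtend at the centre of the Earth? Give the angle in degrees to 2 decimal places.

Δφ = 64.4341°,  Δλ = 74.9881°
a = sin²(Δφ/2) + cos φ₁ cos φ₂ sin²(Δλ/2) = 0.462335
c = 2·arcsin(√a) = 1.495395 rad = 85.6798°

85.68°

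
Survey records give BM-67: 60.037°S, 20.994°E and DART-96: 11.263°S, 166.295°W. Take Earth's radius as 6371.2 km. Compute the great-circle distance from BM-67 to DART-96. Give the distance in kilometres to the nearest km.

Δφ = 48.7740°,  Δλ = 172.7110°
a = sin²(Δφ/2) + cos φ₁ cos φ₂ sin²(Δλ/2) = 0.658327
c = 2·arcsin(√a) = 1.892997 rad = 108.4607°
d = R·c = 6371.2 × 1.892997 = 12060.7 km

12061 km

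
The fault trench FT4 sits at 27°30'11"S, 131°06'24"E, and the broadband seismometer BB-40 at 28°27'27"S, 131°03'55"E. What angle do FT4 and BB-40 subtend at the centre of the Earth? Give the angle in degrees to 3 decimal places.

0.955°

FT4: φ = -27.50306°, λ = +131.10667°
BB-40: φ = -28.45750°, λ = +131.06528°
Δφ = -0.9544°,  Δλ = -0.0414°
a = sin²(Δφ/2) + cos φ₁ cos φ₂ sin²(Δλ/2) = 0.000069
c = 2·arcsin(√a) = 0.016670 rad = 0.9551°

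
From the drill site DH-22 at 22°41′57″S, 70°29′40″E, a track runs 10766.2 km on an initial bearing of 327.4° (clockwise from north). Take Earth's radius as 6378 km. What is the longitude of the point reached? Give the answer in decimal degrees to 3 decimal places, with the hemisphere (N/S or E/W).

2.382°E

DH-22: φ = -22.69917°, λ = +70.49444°
δ = d/R = 10766.2/6378 = 1.688021 rad
φ₂ = arcsin(sin φ₁ cos δ + cos φ₁ sin δ cos θ)
   = arcsin(-0.38589·-0.11696 + 0.92254·0.99314·0.84245) = 54.78540°
λ₂ = λ₁ + atan2(sin θ sin δ cos φ₁, cos δ − sin φ₁ sin φ₂) = 2.38240°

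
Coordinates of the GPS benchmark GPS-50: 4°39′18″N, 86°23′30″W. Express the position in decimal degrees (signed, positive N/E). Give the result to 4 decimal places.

+4.6550°, -86.3917°

lat: 4.6550° N → +4.6550°
lon: 86.3917° W → -86.3917°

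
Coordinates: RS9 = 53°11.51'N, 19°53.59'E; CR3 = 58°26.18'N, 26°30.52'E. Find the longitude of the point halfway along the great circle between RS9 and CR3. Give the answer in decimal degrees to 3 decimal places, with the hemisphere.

22.978°E

RS9: φ = +53.19183°, λ = +19.89317°
CR3: φ = +58.43633°, λ = +26.50867°
Bx = cos φ₂ cos Δλ = 0.519960,  By = cos φ₂ sin Δλ = 0.060304
φₘ = atan2(sin φ₁ + sin φ₂, √((cos φ₁ + Bx)² + By²)) = 55.85827°
λₘ = λ₁ + atan2(By, cos φ₁ + Bx) = 22.97764°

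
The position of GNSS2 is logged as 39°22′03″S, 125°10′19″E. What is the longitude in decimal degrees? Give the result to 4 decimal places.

125° + 10′/60 + 19″/3600 = 125 + 0.16667 + 0.00528 = 125.1719°

125.1719°E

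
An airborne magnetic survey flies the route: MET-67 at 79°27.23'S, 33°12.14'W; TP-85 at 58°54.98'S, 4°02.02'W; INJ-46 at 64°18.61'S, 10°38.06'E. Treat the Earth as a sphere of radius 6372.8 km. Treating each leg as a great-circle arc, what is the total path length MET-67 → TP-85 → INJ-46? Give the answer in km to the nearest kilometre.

3470 km

MET-67: φ = -79.45383°, λ = -33.20233°
TP-85: φ = -58.91633°, λ = -4.03367°
INJ-46: φ = -64.31017°, λ = +10.63433°
MET-67→TP-85: c = 0.391180 rad, d = 2492.91 km
TP-85→INJ-46: c = 0.153265 rad, d = 976.73 km
Total = 2492.91 + 976.73 = 3469.64 km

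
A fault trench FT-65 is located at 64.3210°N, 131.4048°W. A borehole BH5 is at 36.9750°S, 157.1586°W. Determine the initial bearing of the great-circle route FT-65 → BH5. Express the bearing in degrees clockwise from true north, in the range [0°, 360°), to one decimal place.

200.9°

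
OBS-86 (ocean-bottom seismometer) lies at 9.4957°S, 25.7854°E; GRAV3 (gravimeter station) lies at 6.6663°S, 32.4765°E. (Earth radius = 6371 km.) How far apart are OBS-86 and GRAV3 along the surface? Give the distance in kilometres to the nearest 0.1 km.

Δφ = 2.8294°,  Δλ = 6.6911°
a = sin²(Δφ/2) + cos φ₁ cos φ₂ sin²(Δλ/2) = 0.003946
c = 2·arcsin(√a) = 0.125714 rad = 7.2029°
d = R·c = 6371 × 0.125714 = 800.9 km

800.9 km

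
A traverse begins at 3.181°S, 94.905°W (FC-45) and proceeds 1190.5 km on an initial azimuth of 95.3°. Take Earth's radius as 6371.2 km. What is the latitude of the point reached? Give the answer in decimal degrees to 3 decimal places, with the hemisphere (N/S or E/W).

δ = d/R = 1190.5/6371.2 = 0.186856 rad
φ₂ = arcsin(sin φ₁ cos δ + cos φ₁ sin δ cos θ)
   = arcsin(-0.05549·0.98259 + 0.99846·0.18577·-0.09237) = -4.10921°
λ₂ = λ₁ + atan2(sin θ sin δ cos φ₁, cos δ − sin φ₁ sin φ₂) = -84.21742°

4.109°S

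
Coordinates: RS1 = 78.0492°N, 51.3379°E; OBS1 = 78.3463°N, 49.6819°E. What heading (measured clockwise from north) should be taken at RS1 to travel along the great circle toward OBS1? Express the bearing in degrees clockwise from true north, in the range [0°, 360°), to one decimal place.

312.1°

Δλ = -1.6560°
y = sin Δλ · cos φ₂ = -0.005837
x = cos φ₁ sin φ₂ − sin φ₁ cos φ₂ cos Δλ = 0.005268
θ = atan2(y, x) = -47.9358° → 312.0642° (mod 360°)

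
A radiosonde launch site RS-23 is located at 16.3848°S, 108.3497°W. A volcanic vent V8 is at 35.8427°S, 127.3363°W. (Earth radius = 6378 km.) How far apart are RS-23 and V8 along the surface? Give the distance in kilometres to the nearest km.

Δφ = -19.4579°,  Δλ = -18.9866°
a = sin²(Δφ/2) + cos φ₁ cos φ₂ sin²(Δλ/2) = 0.049712
c = 2·arcsin(√a) = 0.449706 rad = 25.7662°
d = R·c = 6378 × 0.449706 = 2868.2 km

2868 km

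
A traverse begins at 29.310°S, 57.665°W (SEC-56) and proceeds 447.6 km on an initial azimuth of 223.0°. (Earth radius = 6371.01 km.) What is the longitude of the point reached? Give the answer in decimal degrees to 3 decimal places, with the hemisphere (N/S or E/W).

δ = d/R = 447.6/6371.01 = 0.070256 rad
φ₂ = arcsin(sin φ₁ cos δ + cos φ₁ sin δ cos θ)
   = arcsin(-0.48953·0.99753 + 0.87198·0.07020·-0.73135) = -32.21476°
λ₂ = λ₁ + atan2(sin θ sin δ cos φ₁, cos δ − sin φ₁ sin φ₂) = -60.90887°

60.909°W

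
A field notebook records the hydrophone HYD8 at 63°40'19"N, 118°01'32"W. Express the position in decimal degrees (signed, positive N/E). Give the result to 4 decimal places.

lat: 63.6719° N → +63.6719°
lon: 118.0256° W → -118.0256°

+63.6719°, -118.0256°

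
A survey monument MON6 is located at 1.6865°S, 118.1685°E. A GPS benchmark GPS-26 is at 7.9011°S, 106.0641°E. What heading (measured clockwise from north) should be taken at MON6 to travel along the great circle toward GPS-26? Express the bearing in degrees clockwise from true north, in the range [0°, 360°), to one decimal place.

Δλ = -12.1044°
y = sin Δλ · cos φ₂ = -0.207703
x = cos φ₁ sin φ₂ − sin φ₁ cos φ₂ cos Δλ = -0.108901
θ = atan2(y, x) = -117.6685° → 242.3315° (mod 360°)

242.3°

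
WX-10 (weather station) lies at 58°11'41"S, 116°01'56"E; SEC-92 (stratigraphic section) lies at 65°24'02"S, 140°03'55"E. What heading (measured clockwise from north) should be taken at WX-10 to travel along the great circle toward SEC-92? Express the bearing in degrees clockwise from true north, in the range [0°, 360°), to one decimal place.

WX-10: φ = -58.19472°, λ = +116.03222°
SEC-92: φ = -65.40056°, λ = +140.06528°
Δλ = 24.0331°
y = sin Δλ · cos φ₂ = 0.169532
x = cos φ₁ sin φ₂ − sin φ₁ cos φ₂ cos Δλ = -0.156102
θ = atan2(y, x) = 132.6382° → 132.6382° (mod 360°)

132.6°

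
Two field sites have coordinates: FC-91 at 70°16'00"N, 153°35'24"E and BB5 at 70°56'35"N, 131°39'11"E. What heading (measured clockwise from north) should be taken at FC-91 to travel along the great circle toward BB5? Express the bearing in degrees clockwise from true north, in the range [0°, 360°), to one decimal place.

FC-91: φ = +70.26667°, λ = +153.59000°
BB5: φ = +70.94306°, λ = +131.65306°
Δλ = -21.9369°
y = sin Δλ · cos φ₂ = -0.121979
x = cos φ₁ sin φ₂ − sin φ₁ cos φ₂ cos Δλ = 0.034057
θ = atan2(y, x) = -74.3999° → 285.6001° (mod 360°)

285.6°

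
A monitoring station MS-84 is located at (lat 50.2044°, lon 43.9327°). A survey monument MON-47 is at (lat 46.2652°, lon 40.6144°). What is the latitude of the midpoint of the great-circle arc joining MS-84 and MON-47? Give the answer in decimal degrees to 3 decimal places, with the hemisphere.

Bx = cos φ₂ cos Δλ = 0.690162,  By = cos φ₂ sin Δλ = -0.040016
φₘ = atan2(sin φ₁ + sin φ₂, √((cos φ₁ + Bx)² + By²)) = 48.24672°
λₘ = λ₁ + atan2(By, cos φ₁ + Bx) = 42.20964°

48.247°N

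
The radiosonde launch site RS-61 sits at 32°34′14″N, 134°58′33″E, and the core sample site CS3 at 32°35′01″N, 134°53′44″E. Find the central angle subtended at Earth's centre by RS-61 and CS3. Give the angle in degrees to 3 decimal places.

RS-61: φ = +32.57056°, λ = +134.97583°
CS3: φ = +32.58361°, λ = +134.89556°
Δφ = 0.0131°,  Δλ = -0.0803°
a = sin²(Δφ/2) + cos φ₁ cos φ₂ sin²(Δλ/2) = 0.000000
c = 2·arcsin(√a) = 0.001202 rad = 0.0689°

0.069°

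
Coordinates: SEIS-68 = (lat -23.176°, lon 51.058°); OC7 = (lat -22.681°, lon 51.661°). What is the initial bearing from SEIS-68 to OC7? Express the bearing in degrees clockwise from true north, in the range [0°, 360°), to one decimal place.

Δλ = 0.6030°
y = sin Δλ · cos φ₂ = 0.009710
x = cos φ₁ sin φ₂ − sin φ₁ cos φ₂ cos Δλ = 0.008619
θ = atan2(y, x) = 48.4067° → 48.4067° (mod 360°)

48.4°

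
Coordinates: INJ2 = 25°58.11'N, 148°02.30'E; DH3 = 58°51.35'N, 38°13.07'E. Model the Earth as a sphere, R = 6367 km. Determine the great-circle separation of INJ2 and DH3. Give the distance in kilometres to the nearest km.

8608 km

INJ2: φ = +25.96850°, λ = +148.03833°
DH3: φ = +58.85583°, λ = +38.21783°
Δφ = 32.8873°,  Δλ = -109.8205°
a = sin²(Δφ/2) + cos φ₁ cos φ₂ sin²(Δλ/2) = 0.391448
c = 2·arcsin(√a) = 1.351950 rad = 77.4610°
d = R·c = 6367 × 1.351950 = 8607.9 km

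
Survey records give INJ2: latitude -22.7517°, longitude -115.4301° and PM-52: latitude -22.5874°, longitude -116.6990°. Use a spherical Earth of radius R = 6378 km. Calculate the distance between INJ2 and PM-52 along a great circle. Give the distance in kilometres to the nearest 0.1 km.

131.6 km

Δφ = 0.1643°,  Δλ = -1.2689°
a = sin²(Δφ/2) + cos φ₁ cos φ₂ sin²(Δλ/2) = 0.000106
c = 2·arcsin(√a) = 0.020636 rad = 1.1823°
d = R·c = 6378 × 0.020636 = 131.6 km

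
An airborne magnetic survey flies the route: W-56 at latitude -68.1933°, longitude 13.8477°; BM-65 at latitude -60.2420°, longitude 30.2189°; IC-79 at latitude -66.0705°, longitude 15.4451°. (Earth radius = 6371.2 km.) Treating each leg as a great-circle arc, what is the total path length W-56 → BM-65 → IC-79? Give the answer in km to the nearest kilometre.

2160 km

W-56→BM-65: c = 0.185140 rad, d = 1179.56 km
BM-65→IC-79: c = 0.153940 rad, d = 980.78 km
Total = 1179.56 + 980.78 = 2160.34 km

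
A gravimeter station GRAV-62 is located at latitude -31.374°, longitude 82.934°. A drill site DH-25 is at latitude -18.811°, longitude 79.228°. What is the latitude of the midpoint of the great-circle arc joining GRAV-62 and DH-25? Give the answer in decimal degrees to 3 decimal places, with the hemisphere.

25.104°S

Bx = cos φ₂ cos Δλ = 0.944608,  By = cos φ₂ sin Δλ = -0.061184
φₘ = atan2(sin φ₁ + sin φ₂, √((cos φ₁ + Bx)² + By²)) = -25.10398°
λₘ = λ₁ + atan2(By, cos φ₁ + Bx) = 80.98545°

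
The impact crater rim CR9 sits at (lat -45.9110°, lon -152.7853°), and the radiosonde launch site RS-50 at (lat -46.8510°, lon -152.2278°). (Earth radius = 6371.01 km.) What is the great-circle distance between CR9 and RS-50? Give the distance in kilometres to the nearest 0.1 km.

112.9 km

Δφ = -0.9400°,  Δλ = 0.5575°
a = sin²(Δφ/2) + cos φ₁ cos φ₂ sin²(Δλ/2) = 0.000079
c = 2·arcsin(√a) = 0.017726 rad = 1.0156°
d = R·c = 6371.01 × 0.017726 = 112.9 km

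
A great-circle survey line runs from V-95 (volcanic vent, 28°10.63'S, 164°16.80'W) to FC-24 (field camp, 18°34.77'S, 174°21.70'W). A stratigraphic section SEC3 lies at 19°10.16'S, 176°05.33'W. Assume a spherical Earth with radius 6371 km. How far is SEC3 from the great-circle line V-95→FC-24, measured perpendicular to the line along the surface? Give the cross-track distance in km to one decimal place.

179.2 km

V-95: φ = -28.17717°, λ = -164.28000°
FC-24: φ = -18.57950°, λ = -174.36167°
SEC3: φ = -19.16933°, λ = -176.08883°
δ₁₃ = central angle V-95→SEC3 = 0.245379 rad  (haversine)
θ₁₃ = bearing V-95→SEC3 = 307.277°,  θ₁₂ = bearing V-95→FC-24 = 313.925°
dₓₜ = R·arcsin(sin δ₁₃ · sin(θ₁₃ − θ₁₂)) = 6371·arcsin(0.24292·sin(-6.649°)) = -179.215 km
|dₓₜ| = 179.215 km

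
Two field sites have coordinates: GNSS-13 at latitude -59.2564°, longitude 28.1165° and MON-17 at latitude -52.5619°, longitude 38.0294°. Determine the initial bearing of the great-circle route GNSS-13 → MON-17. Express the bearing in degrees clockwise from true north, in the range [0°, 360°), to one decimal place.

43.9°

Δλ = 9.9129°
y = sin Δλ · cos φ₂ = 0.104651
x = cos φ₁ sin φ₂ − sin φ₁ cos φ₂ cos Δλ = 0.108775
θ = atan2(y, x) = 43.8930° → 43.8930° (mod 360°)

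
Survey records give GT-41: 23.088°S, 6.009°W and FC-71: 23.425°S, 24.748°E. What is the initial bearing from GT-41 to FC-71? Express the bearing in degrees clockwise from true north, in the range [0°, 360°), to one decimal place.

Δλ = 30.7570°
y = sin Δλ · cos φ₂ = 0.469249
x = cos φ₁ sin φ₂ − sin φ₁ cos φ₂ cos Δλ = -0.056493
θ = atan2(y, x) = 96.8648° → 96.8648° (mod 360°)

96.9°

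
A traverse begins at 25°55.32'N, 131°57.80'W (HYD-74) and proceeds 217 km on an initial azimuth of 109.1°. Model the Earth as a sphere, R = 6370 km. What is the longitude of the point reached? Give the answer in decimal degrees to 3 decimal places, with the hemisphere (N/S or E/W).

HYD-74: φ = +25.92200°, λ = -131.96333°
δ = d/R = 217/6370 = 0.034066 rad
φ₂ = arcsin(sin φ₁ cos δ + cos φ₁ sin δ cos θ)
   = arcsin(0.43715·0.99942 + 0.89939·0.03406·-0.32722) = 25.26909°
λ₂ = λ₁ + atan2(sin θ sin δ cos φ₁, cos δ − sin φ₁ sin φ₂) = -129.92376°

129.924°W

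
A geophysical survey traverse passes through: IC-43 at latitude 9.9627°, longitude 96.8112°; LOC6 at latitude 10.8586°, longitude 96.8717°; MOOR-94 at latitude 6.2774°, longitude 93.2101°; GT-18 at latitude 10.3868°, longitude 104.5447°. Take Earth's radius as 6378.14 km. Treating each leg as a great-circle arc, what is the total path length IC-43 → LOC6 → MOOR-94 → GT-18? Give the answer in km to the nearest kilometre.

IC-43→LOC6: c = 0.015671 rad, d = 99.95 km
LOC6→MOOR-94: c = 0.101903 rad, d = 649.95 km
MOOR-94→GT-18: c = 0.208416 rad, d = 1329.31 km
Total = 99.95 + 649.95 + 1329.31 = 2079.21 km

2079 km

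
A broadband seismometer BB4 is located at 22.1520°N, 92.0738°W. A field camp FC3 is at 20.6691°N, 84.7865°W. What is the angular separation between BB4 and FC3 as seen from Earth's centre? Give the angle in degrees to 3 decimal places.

Δφ = -1.4829°,  Δλ = 7.2873°
a = sin²(Δφ/2) + cos φ₁ cos φ₂ sin²(Δλ/2) = 0.003667
c = 2·arcsin(√a) = 0.121190 rad = 6.9437°

6.944°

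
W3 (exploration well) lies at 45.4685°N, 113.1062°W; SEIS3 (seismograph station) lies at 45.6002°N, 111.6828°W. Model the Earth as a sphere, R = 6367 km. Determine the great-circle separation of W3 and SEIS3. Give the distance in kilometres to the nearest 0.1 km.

111.8 km

Δφ = 0.1317°,  Δλ = 1.4234°
a = sin²(Δφ/2) + cos φ₁ cos φ₂ sin²(Δλ/2) = 0.000077
c = 2·arcsin(√a) = 0.017553 rad = 1.0057°
d = R·c = 6367 × 0.017553 = 111.8 km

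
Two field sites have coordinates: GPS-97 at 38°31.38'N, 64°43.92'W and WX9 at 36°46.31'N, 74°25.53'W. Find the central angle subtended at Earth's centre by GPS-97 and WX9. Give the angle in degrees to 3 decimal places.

7.868°

GPS-97: φ = +38.52300°, λ = -64.73200°
WX9: φ = +36.77183°, λ = -74.42550°
Δφ = -1.7512°,  Δλ = -9.6935°
a = sin²(Δφ/2) + cos φ₁ cos φ₂ sin²(Δλ/2) = 0.004707
c = 2·arcsin(√a) = 0.137327 rad = 7.8683°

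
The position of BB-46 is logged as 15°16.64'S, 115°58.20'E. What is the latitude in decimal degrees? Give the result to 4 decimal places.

15° + 16.64′/60 = 15 + 0.27733 = 15.2773°

15.2773°S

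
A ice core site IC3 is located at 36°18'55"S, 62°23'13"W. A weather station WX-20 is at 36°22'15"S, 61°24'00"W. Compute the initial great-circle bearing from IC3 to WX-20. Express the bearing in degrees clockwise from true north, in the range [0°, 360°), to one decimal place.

94.3°

IC3: φ = -36.31528°, λ = -62.38694°
WX-20: φ = -36.37083°, λ = -61.40000°
Δλ = 0.9869°
y = sin Δλ · cos φ₂ = 0.013869
x = cos φ₁ sin φ₂ − sin φ₁ cos φ₂ cos Δλ = -0.001040
θ = atan2(y, x) = 94.2899° → 94.2899° (mod 360°)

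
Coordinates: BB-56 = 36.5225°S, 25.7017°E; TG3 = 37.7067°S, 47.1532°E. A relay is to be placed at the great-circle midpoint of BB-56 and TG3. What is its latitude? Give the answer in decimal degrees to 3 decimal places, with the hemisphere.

Bx = cos φ₂ cos Δλ = 0.736347,  By = cos φ₂ sin Δλ = 0.289335
φₘ = atan2(sin φ₁ + sin φ₂, √((cos φ₁ + Bx)² + By²)) = -37.60163°
λₘ = λ₁ + atan2(By, cos φ₁ + Bx) = 36.34258°

37.602°S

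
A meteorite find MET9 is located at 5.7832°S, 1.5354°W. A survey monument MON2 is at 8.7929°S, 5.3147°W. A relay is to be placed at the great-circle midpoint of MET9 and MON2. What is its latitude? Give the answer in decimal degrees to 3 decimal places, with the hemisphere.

7.292°S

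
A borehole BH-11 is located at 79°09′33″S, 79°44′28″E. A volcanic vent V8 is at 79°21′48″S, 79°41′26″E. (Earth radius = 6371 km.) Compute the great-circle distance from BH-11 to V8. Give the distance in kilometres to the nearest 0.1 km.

BH-11: φ = -79.15917°, λ = +79.74111°
V8: φ = -79.36333°, λ = +79.69056°
Δφ = -0.2042°,  Δλ = -0.0506°
a = sin²(Δφ/2) + cos φ₁ cos φ₂ sin²(Δλ/2) = 0.000003
c = 2·arcsin(√a) = 0.003567 rad = 0.2044°
d = R·c = 6371 × 0.003567 = 22.7 km

22.7 km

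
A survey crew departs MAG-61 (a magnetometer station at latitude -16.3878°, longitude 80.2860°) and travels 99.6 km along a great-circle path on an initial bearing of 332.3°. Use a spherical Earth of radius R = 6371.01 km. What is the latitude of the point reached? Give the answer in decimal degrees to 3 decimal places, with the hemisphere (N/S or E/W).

15.594°S

δ = d/R = 99.6/6371.01 = 0.015633 rad
φ₂ = arcsin(sin φ₁ cos δ + cos φ₁ sin δ cos θ)
   = arcsin(-0.28214·0.99988 + 0.95937·0.01563·0.88539) = -15.59430°
λ₂ = λ₁ + atan2(sin θ sin δ cos φ₁, cos δ − sin φ₁ sin φ₂) = 79.85373°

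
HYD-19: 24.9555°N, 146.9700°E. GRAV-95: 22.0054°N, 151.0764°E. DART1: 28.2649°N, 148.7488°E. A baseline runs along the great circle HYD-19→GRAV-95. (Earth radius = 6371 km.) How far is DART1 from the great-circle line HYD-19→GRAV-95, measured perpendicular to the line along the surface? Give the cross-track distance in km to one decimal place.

399.4 km

δ₁₃ = central angle HYD-19→DART1 = 0.064080 rad  (haversine)
θ₁₃ = bearing HYD-19→DART1 = 25.274°,  θ₁₂ = bearing HYD-19→GRAV-95 = 127.237°
dₓₜ = R·arcsin(sin δ₁₃ · sin(θ₁₃ − θ₁₂)) = 6371·arcsin(0.06404·sin(-101.963°)) = -399.377 km
|dₓₜ| = 399.377 km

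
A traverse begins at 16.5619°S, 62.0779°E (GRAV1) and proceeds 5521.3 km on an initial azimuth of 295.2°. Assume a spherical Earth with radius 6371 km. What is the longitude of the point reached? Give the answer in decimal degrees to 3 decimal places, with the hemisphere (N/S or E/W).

δ = d/R = 5521.3/6371 = 0.866630 rad
φ₂ = arcsin(sin φ₁ cos δ + cos φ₁ sin δ cos θ)
   = arcsin(-0.28505·0.64740 + 0.95851·0.76215·0.42578) = 7.26760°
λ₂ = λ₁ + atan2(sin θ sin δ cos φ₁, cos δ − sin φ₁ sin φ₂) = 18.03470°

18.035°E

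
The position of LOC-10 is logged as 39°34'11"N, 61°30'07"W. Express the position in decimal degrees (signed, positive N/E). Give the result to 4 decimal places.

+39.5697°, -61.5019°

lat: 39.5697° N → +39.5697°
lon: 61.5019° W → -61.5019°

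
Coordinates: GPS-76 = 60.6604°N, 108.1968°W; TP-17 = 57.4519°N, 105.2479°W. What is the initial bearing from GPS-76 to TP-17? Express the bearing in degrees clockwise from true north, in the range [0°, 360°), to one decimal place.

153.4°

Δλ = 2.9489°
y = sin Δλ · cos φ₂ = 0.027678
x = cos φ₁ sin φ₂ − sin φ₁ cos φ₂ cos Δλ = -0.055349
θ = atan2(y, x) = 153.4319° → 153.4319° (mod 360°)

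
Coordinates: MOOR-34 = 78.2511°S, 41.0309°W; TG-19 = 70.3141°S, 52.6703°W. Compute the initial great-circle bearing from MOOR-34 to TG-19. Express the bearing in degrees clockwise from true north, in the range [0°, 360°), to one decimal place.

332.6°

Δλ = -11.6394°
y = sin Δλ · cos φ₂ = -0.067963
x = cos φ₁ sin φ₂ − sin φ₁ cos φ₂ cos Δλ = 0.131302
θ = atan2(y, x) = -27.3663° → 332.6337° (mod 360°)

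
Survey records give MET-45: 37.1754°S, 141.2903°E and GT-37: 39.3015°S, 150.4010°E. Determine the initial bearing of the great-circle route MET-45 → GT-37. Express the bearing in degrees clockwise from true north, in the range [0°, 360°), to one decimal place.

Δλ = 9.1107°
y = sin Δλ · cos φ₂ = 0.122529
x = cos φ₁ sin φ₂ − sin φ₁ cos φ₂ cos Δλ = -0.042998
θ = atan2(y, x) = 109.3370° → 109.3370° (mod 360°)

109.3°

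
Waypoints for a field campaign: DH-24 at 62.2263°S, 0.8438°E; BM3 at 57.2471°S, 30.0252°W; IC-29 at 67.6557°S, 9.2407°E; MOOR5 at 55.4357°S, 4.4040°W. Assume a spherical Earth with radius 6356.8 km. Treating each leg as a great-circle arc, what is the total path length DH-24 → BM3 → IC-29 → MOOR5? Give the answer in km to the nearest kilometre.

DH-24→BM3: c = 0.281953 rad, d = 1792.32 km
BM3→IC-29: c = 0.356553 rad, d = 2266.54 km
IC-29→MOOR5: c = 0.240349 rad, d = 1527.85 km
Total = 1792.32 + 2266.54 + 1527.85 = 5586.71 km

5587 km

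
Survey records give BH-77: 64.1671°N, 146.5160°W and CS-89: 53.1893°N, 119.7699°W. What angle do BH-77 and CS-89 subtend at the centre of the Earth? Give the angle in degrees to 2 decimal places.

17.49°

Δφ = -10.9778°,  Δλ = 26.7461°
a = sin²(Δφ/2) + cos φ₁ cos φ₂ sin²(Δλ/2) = 0.023116
c = 2·arcsin(√a) = 0.305266 rad = 17.4904°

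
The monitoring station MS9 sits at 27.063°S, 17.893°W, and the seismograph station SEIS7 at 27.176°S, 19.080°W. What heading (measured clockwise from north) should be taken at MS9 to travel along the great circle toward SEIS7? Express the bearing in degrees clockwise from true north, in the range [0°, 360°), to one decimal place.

263.6°

Δλ = -1.1870°
y = sin Δλ · cos φ₂ = -0.018429
x = cos φ₁ sin φ₂ − sin φ₁ cos φ₂ cos Δλ = -0.002059
θ = atan2(y, x) = -96.3753° → 263.6247° (mod 360°)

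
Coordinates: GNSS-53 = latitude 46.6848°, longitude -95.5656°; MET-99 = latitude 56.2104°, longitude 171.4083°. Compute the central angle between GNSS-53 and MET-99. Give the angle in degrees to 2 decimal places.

54.23°

Δφ = 9.5256°,  Δλ = -93.0261°
a = sin²(Δφ/2) + cos φ₁ cos φ₂ sin²(Δλ/2) = 0.207725
c = 2·arcsin(√a) = 0.946472 rad = 54.2288°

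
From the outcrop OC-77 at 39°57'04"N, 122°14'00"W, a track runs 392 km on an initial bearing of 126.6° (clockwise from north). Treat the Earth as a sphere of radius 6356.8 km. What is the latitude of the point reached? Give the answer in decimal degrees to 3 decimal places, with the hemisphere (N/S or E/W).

37.788°N

OC-77: φ = +39.95111°, λ = -122.23333°
δ = d/R = 392/6356.8 = 0.061666 rad
φ₂ = arcsin(sin φ₁ cos δ + cos φ₁ sin δ cos θ)
   = arcsin(0.64213·0.99810 + 0.76659·0.06163·-0.59622) = 37.78831°
λ₂ = λ₁ + atan2(sin θ sin δ cos φ₁, cos δ − sin φ₁ sin φ₂) = -118.64399°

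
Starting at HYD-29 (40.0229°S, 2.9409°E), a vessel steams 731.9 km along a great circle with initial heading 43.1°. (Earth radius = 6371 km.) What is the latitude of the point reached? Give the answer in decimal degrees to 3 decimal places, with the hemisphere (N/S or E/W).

35.083°S

δ = d/R = 731.9/6371 = 0.114880 rad
φ₂ = arcsin(sin φ₁ cos δ + cos φ₁ sin δ cos θ)
   = arcsin(-0.64309·0.99341 + 0.76579·0.11463·0.73016) = -35.08290°
λ₂ = λ₁ + atan2(sin θ sin δ cos φ₁, cos δ − sin φ₁ sin φ₂) = 8.43311°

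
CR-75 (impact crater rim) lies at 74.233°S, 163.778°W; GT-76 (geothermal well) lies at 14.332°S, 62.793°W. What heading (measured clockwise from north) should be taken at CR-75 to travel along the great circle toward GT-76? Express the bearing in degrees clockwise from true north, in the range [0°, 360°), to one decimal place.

Δλ = 100.9850°
y = sin Δλ · cos φ₂ = 0.951125
x = cos φ₁ sin φ₂ − sin φ₁ cos φ₂ cos Δλ = -0.244938
θ = atan2(y, x) = 104.4413° → 104.4413° (mod 360°)

104.4°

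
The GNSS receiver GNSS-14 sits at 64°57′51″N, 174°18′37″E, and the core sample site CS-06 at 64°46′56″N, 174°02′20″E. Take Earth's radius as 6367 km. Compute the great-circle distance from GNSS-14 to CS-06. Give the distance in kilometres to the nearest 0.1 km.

23.9 km

GNSS-14: φ = +64.96417°, λ = +174.31028°
CS-06: φ = +64.78222°, λ = +174.03889°
Δφ = -0.1819°,  Δλ = -0.2714°
a = sin²(Δφ/2) + cos φ₁ cos φ₂ sin²(Δλ/2) = 0.000004
c = 2·arcsin(√a) = 0.003759 rad = 0.2154°
d = R·c = 6367 × 0.003759 = 23.9 km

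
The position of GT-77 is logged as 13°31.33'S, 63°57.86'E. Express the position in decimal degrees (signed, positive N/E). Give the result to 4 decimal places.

-13.5222°, +63.9643°

lat: 13.5222° S → -13.5222°
lon: 63.9643° E → +63.9643°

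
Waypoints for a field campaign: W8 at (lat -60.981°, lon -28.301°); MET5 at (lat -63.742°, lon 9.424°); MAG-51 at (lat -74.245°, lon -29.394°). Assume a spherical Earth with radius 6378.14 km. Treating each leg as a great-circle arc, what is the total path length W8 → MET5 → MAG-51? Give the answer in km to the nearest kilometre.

W8→MET5: c = 0.304572 rad, d = 1942.60 km
MET5→MAG-51: c = 0.295302 rad, d = 1883.47 km
Total = 1942.60 + 1883.47 = 3826.08 km

3826 km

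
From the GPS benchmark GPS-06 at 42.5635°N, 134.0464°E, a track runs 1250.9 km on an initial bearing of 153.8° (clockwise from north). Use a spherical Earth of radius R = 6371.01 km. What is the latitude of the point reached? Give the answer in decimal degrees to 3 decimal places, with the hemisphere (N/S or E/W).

δ = d/R = 1250.9/6371.01 = 0.196342 rad
φ₂ = arcsin(sin φ₁ cos δ + cos φ₁ sin δ cos θ)
   = arcsin(0.67641·0.98079 + 0.73653·0.19508·-0.89726) = 32.30925°
λ₂ = λ₁ + atan2(sin θ sin δ cos φ₁, cos δ − sin φ₁ sin φ₂) = 139.89547°

32.309°N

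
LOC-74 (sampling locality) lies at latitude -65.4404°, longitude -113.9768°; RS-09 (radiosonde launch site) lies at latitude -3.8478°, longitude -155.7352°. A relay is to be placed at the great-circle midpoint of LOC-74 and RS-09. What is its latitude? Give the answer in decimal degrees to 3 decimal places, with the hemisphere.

36.152°S

Bx = cos φ₂ cos Δλ = 0.744278,  By = cos φ₂ sin Δλ = -0.664490
φₘ = atan2(sin φ₁ + sin φ₂, √((cos φ₁ + Bx)² + By²)) = -36.15161°
λₘ = λ₁ + atan2(By, cos φ₁ + Bx) = -143.78419°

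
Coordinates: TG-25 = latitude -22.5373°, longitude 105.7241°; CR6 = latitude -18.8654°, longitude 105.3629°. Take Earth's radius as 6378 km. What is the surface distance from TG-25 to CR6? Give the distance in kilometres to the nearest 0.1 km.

Δφ = 3.6719°,  Δλ = -0.3612°
a = sin²(Δφ/2) + cos φ₁ cos φ₂ sin²(Δλ/2) = 0.001035
c = 2·arcsin(√a) = 0.064357 rad = 3.6874°
d = R·c = 6378 × 0.064357 = 410.5 km

410.5 km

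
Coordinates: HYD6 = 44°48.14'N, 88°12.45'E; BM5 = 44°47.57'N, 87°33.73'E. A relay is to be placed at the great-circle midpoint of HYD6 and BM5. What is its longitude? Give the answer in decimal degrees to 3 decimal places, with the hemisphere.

87.885°E

HYD6: φ = +44.80233°, λ = +88.20750°
BM5: φ = +44.79283°, λ = +87.56217°
Bx = cos φ₂ cos Δλ = 0.709614,  By = cos φ₂ sin Δλ = -0.007993
φₘ = atan2(sin φ₁ + sin φ₂, √((cos φ₁ + Bx)² + By²)) = 44.79804°
λₘ = λ₁ + atan2(By, cos φ₁ + Bx) = 87.88481°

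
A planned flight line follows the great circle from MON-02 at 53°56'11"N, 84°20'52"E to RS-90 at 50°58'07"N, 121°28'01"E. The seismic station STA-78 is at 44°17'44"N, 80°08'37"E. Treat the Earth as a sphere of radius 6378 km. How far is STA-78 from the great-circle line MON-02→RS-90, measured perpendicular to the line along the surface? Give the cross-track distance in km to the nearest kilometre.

1008 km

MON-02: φ = +53.93639°, λ = +84.34778°
RS-90: φ = +50.96861°, λ = +121.46694°
STA-78: φ = +44.29556°, λ = +80.14361°
δ₁₃ = central angle MON-02→STA-78 = 0.174905 rad  (haversine)
θ₁₃ = bearing MON-02→STA-78 = 197.550°,  θ₁₂ = bearing MON-02→RS-90 = 82.302°
dₓₜ = R·arcsin(sin δ₁₃ · sin(θ₁₃ − θ₁₂)) = 6378·arcsin(0.17401·sin(115.248°)) = 1008.026 km
|dₓₜ| = 1008.026 km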